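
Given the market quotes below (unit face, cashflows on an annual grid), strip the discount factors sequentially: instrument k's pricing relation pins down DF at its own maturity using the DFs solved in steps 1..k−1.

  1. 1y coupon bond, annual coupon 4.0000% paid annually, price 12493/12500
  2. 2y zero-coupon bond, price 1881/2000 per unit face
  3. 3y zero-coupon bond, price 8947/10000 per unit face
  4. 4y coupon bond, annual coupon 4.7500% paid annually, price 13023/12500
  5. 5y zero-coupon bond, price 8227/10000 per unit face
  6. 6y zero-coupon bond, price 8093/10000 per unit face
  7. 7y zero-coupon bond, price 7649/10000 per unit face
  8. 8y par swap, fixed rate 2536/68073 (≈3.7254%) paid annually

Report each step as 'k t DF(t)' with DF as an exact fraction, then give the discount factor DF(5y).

step 1 [1y] bond c/1=1/25: DF=(12493/12500 − 1/25·(0))/(1+1/25) = 961/1000 ≈ 0.961000
step 2 [2y] zero: DF = P = 1881/2000 ≈ 0.940500
step 3 [3y] zero: DF = P = 8947/10000 ≈ 0.894700
step 4 [4y] bond c/1=19/400: DF=(13023/12500 − 19/400·(0.961000+0.940500+0.894700))/(1+19/400) = 4339/5000 ≈ 0.867800
step 5 [5y] zero: DF = P = 8227/10000 ≈ 0.822700
step 6 [6y] zero: DF = P = 8093/10000 ≈ 0.809300
step 7 [7y] zero: DF = P = 7649/10000 ≈ 0.764900
step 8 [8y] swap r/1=2536/68073: DF=(1 − 2536/68073·(0.961000+0.940500+0.894700+0.867800+0.822700+0.809300+0.764900))/(1+2536/68073) = 933/1250 ≈ 0.746400

1 1 961/1000
2 2 1881/2000
3 3 8947/10000
4 4 4339/5000
5 5 8227/10000
6 6 8093/10000
7 7 7649/10000
8 8 933/1250
DF(5y) = 8227/10000 ≈ 0.822700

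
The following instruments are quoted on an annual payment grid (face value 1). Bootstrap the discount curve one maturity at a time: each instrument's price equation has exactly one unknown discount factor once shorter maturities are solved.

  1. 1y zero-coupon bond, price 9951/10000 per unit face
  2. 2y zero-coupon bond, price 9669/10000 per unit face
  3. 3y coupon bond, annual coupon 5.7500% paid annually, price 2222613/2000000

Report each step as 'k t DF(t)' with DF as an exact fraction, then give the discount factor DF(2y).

1 1 9951/10000
2 2 9669/10000
3 3 4721/5000
DF(2y) = 9669/10000 ≈ 0.966900

step 1 [1y] zero: DF = P = 9951/10000 ≈ 0.995100
step 2 [2y] zero: DF = P = 9669/10000 ≈ 0.966900
step 3 [3y] bond c/1=23/400: DF=(2222613/2000000 − 23/400·(0.995100+0.966900))/(1+23/400) = 4721/5000 ≈ 0.944200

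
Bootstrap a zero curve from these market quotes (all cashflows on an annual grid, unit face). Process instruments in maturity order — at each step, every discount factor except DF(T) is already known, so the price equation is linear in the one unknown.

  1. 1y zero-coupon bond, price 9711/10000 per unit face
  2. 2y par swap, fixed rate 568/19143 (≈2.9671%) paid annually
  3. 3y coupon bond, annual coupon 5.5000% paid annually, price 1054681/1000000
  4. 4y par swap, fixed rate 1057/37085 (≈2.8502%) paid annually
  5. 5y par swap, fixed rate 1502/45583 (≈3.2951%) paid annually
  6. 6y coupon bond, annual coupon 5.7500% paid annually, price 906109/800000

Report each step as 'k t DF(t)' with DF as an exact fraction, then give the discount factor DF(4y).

1 1 9711/10000
2 2 1179/1250
3 3 8999/10000
4 4 8943/10000
5 5 4249/5000
6 6 1029/1250
DF(4y) = 8943/10000 ≈ 0.894300

step 1 [1y] zero: DF = P = 9711/10000 ≈ 0.971100
step 2 [2y] swap r/1=568/19143: DF=(1 − 568/19143·(0.971100))/(1+568/19143) = 1179/1250 ≈ 0.943200
step 3 [3y] bond c/1=11/200: DF=(1054681/1000000 − 11/200·(0.971100+0.943200))/(1+11/200) = 8999/10000 ≈ 0.899900
step 4 [4y] swap r/1=1057/37085: DF=(1 − 1057/37085·(0.971100+0.943200+0.899900))/(1+1057/37085) = 8943/10000 ≈ 0.894300
step 5 [5y] swap r/1=1502/45583: DF=(1 − 1502/45583·(0.971100+0.943200+0.899900+0.894300))/(1+1502/45583) = 4249/5000 ≈ 0.849800
step 6 [6y] bond c/1=23/400: DF=(906109/800000 − 23/400·(0.971100+0.943200+0.899900+0.894300+0.849800))/(1+23/400) = 1029/1250 ≈ 0.823200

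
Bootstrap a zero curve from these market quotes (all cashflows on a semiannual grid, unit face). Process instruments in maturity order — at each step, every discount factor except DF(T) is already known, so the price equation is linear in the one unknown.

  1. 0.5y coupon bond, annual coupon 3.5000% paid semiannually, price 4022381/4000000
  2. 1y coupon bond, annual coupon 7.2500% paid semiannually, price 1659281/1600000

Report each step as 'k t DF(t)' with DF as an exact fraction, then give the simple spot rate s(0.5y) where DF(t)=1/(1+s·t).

1 1/2 9883/10000
2 1 4831/5000
s(0.5y) = (1/(9883/10000) − 1)/(1/2) = 234/9883 ≈ 2.3677%

step 1 [0.5y] bond c/2=7/400: DF=(4022381/4000000 − 7/400·(0))/(1+7/400) = 9883/10000 ≈ 0.988300
step 2 [1y] bond c/2=29/800: DF=(1659281/1600000 − 29/800·(0.988300))/(1+29/800) = 4831/5000 ≈ 0.966200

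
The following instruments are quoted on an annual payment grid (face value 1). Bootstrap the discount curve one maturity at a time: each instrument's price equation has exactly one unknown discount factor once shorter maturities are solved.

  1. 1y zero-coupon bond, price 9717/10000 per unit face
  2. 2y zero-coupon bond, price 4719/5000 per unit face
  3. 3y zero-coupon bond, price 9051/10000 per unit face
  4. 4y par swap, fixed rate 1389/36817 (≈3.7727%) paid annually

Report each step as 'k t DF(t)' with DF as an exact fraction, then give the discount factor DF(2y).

step 1 [1y] zero: DF = P = 9717/10000 ≈ 0.971700
step 2 [2y] zero: DF = P = 4719/5000 ≈ 0.943800
step 3 [3y] zero: DF = P = 9051/10000 ≈ 0.905100
step 4 [4y] swap r/1=1389/36817: DF=(1 − 1389/36817·(0.971700+0.943800+0.905100))/(1+1389/36817) = 8611/10000 ≈ 0.861100

1 1 9717/10000
2 2 4719/5000
3 3 9051/10000
4 4 8611/10000
DF(2y) = 4719/5000 ≈ 0.943800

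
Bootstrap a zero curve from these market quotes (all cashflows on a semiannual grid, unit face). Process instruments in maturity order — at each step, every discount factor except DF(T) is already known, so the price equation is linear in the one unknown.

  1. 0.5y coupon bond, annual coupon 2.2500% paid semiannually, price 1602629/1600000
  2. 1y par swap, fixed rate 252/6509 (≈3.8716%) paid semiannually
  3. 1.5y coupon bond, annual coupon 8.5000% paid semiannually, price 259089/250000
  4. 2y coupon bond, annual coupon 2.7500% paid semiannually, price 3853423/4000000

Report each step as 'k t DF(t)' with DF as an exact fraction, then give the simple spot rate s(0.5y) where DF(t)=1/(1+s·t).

step 1 [0.5y] bond c/2=9/800: DF=(1602629/1600000 − 9/800·(0))/(1+9/800) = 1981/2000 ≈ 0.990500
step 2 [1y] swap r/2=126/6509: DF=(1 − 126/6509·(0.990500))/(1+126/6509) = 4811/5000 ≈ 0.962200
step 3 [1.5y] bond c/2=17/400: DF=(259089/250000 − 17/400·(0.990500+0.962200))/(1+17/400) = 1829/2000 ≈ 0.914500
step 4 [2y] bond c/2=11/800: DF=(3853423/4000000 − 11/800·(0.990500+0.962200+0.914500))/(1+11/800) = 4557/5000 ≈ 0.911400

1 1/2 1981/2000
2 1 4811/5000
3 3/2 1829/2000
4 2 4557/5000
s(0.5y) = (1/(1981/2000) − 1)/(1/2) = 38/1981 ≈ 1.9182%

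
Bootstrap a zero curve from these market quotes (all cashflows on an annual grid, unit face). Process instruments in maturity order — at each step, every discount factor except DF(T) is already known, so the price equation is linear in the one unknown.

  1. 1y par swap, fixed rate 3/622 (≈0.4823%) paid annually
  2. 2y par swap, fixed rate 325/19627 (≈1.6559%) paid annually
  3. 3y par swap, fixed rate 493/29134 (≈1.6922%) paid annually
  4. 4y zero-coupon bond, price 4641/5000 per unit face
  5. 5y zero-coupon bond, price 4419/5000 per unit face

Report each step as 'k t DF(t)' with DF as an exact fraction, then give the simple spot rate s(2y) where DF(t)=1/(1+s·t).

1 1 622/625
2 2 387/400
3 3 9507/10000
4 4 4641/5000
5 5 4419/5000
s(2y) = (1/(387/400) − 1)/(2) = 13/774 ≈ 1.6796%

step 1 [1y] swap r/1=3/622: DF=(1 − 3/622·(0))/(1+3/622) = 622/625 ≈ 0.995200
step 2 [2y] swap r/1=325/19627: DF=(1 − 325/19627·(0.995200))/(1+325/19627) = 387/400 ≈ 0.967500
step 3 [3y] swap r/1=493/29134: DF=(1 − 493/29134·(0.995200+0.967500))/(1+493/29134) = 9507/10000 ≈ 0.950700
step 4 [4y] zero: DF = P = 4641/5000 ≈ 0.928200
step 5 [5y] zero: DF = P = 4419/5000 ≈ 0.883800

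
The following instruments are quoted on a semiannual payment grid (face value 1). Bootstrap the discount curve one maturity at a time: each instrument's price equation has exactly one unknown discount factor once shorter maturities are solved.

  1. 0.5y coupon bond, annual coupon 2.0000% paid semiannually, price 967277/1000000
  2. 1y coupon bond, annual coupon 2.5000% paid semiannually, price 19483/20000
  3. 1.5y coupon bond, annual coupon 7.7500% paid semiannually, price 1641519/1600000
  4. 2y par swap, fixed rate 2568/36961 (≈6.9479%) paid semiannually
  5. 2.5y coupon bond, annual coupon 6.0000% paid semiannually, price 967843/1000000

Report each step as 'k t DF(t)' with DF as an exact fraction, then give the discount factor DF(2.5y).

step 1 [0.5y] bond c/2=1/100: DF=(967277/1000000 − 1/100·(0))/(1+1/100) = 9577/10000 ≈ 0.957700
step 2 [1y] bond c/2=1/80: DF=(19483/20000 − 1/80·(0.957700))/(1+1/80) = 9503/10000 ≈ 0.950300
step 3 [1.5y] bond c/2=31/800: DF=(1641519/1600000 − 31/800·(0.957700+0.950300))/(1+31/800) = 1833/2000 ≈ 0.916500
step 4 [2y] swap r/2=1284/36961: DF=(1 − 1284/36961·(0.957700+0.950300+0.916500))/(1+1284/36961) = 2179/2500 ≈ 0.871600
step 5 [2.5y] bond c/2=3/100: DF=(967843/1000000 − 3/100·(0.957700+0.950300+0.916500+0.871600))/(1+3/100) = 104/125 ≈ 0.832000

1 1/2 9577/10000
2 1 9503/10000
3 3/2 1833/2000
4 2 2179/2500
5 5/2 104/125
DF(2.5y) = 104/125 ≈ 0.832000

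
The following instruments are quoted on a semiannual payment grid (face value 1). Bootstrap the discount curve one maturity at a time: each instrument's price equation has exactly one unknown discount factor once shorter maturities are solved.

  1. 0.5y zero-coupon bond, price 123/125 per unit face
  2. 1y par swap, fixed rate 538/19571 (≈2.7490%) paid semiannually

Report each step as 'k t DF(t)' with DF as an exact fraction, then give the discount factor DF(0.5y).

step 1 [0.5y] zero: DF = P = 123/125 ≈ 0.984000
step 2 [1y] swap r/2=269/19571: DF=(1 − 269/19571·(0.984000))/(1+269/19571) = 9731/10000 ≈ 0.973100

1 1/2 123/125
2 1 9731/10000
DF(0.5y) = 123/125 ≈ 0.984000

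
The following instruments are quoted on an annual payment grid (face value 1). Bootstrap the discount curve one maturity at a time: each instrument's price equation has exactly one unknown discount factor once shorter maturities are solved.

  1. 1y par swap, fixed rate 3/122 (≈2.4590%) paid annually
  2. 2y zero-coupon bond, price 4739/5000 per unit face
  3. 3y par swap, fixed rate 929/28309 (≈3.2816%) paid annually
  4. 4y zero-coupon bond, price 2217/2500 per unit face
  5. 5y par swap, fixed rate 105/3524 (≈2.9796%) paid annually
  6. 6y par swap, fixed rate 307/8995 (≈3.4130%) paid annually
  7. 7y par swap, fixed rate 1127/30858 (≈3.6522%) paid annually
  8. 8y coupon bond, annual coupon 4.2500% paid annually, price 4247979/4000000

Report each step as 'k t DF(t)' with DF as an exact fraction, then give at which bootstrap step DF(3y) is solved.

1 1 122/125
2 2 4739/5000
3 3 9071/10000
4 4 2217/2500
5 5 1727/2000
6 6 4079/5000
7 7 3873/5000
8 8 7671/10000
DF(3y) is solved at step 3

step 1 [1y] swap r/1=3/122: DF=(1 − 3/122·(0))/(1+3/122) = 122/125 ≈ 0.976000
step 2 [2y] zero: DF = P = 4739/5000 ≈ 0.947800
step 3 [3y] swap r/1=929/28309: DF=(1 − 929/28309·(0.976000+0.947800))/(1+929/28309) = 9071/10000 ≈ 0.907100
step 4 [4y] zero: DF = P = 2217/2500 ≈ 0.886800
step 5 [5y] swap r/1=105/3524: DF=(1 − 105/3524·(0.976000+0.947800+0.907100+0.886800))/(1+105/3524) = 1727/2000 ≈ 0.863500
step 6 [6y] swap r/1=307/8995: DF=(1 − 307/8995·(0.976000+0.947800+0.907100+0.886800+0.863500))/(1+307/8995) = 4079/5000 ≈ 0.815800
step 7 [7y] swap r/1=1127/30858: DF=(1 − 1127/30858·(0.976000+0.947800+0.907100+0.886800+0.863500+0.815800))/(1+1127/30858) = 3873/5000 ≈ 0.774600
step 8 [8y] bond c/1=17/400: DF=(4247979/4000000 − 17/400·(0.976000+0.947800+0.907100+0.886800+0.863500+0.815800+0.774600))/(1+17/400) = 7671/10000 ≈ 0.767100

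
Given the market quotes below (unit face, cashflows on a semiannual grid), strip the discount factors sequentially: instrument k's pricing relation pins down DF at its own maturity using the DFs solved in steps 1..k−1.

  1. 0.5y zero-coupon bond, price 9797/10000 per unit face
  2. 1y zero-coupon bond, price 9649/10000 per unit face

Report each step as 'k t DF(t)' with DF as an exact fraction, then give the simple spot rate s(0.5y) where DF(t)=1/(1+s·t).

step 1 [0.5y] zero: DF = P = 9797/10000 ≈ 0.979700
step 2 [1y] zero: DF = P = 9649/10000 ≈ 0.964900

1 1/2 9797/10000
2 1 9649/10000
s(0.5y) = (1/(9797/10000) − 1)/(1/2) = 406/9797 ≈ 4.1441%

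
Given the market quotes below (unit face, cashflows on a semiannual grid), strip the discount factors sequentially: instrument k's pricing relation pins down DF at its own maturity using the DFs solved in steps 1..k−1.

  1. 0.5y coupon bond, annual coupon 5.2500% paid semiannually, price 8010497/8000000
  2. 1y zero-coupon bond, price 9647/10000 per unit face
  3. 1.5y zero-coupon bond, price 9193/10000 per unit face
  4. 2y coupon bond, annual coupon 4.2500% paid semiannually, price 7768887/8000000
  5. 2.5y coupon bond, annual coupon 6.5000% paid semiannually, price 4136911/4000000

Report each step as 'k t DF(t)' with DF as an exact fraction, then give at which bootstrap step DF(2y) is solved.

step 1 [0.5y] bond c/2=21/800: DF=(8010497/8000000 − 21/800·(0))/(1+21/800) = 9757/10000 ≈ 0.975700
step 2 [1y] zero: DF = P = 9647/10000 ≈ 0.964700
step 3 [1.5y] zero: DF = P = 9193/10000 ≈ 0.919300
step 4 [2y] bond c/2=17/800: DF=(7768887/8000000 − 17/800·(0.975700+0.964700+0.919300))/(1+17/800) = 4457/5000 ≈ 0.891400
step 5 [2.5y] bond c/2=13/400: DF=(4136911/4000000 − 13/400·(0.975700+0.964700+0.919300+0.891400))/(1+13/400) = 2209/2500 ≈ 0.883600

1 1/2 9757/10000
2 1 9647/10000
3 3/2 9193/10000
4 2 4457/5000
5 5/2 2209/2500
DF(2y) is solved at step 4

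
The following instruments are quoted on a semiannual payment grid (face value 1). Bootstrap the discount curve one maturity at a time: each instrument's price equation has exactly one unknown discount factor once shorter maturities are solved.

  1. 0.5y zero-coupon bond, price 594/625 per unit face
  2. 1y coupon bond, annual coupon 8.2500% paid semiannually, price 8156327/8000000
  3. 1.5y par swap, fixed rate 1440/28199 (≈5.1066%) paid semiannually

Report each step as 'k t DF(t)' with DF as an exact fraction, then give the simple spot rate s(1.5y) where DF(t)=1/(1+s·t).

1 1/2 594/625
2 1 1883/2000
3 3/2 116/125
s(1.5y) = (1/(116/125) − 1)/(3/2) = 3/58 ≈ 5.1724%

step 1 [0.5y] zero: DF = P = 594/625 ≈ 0.950400
step 2 [1y] bond c/2=33/800: DF=(8156327/8000000 − 33/800·(0.950400))/(1+33/800) = 1883/2000 ≈ 0.941500
step 3 [1.5y] swap r/2=720/28199: DF=(1 − 720/28199·(0.950400+0.941500))/(1+720/28199) = 116/125 ≈ 0.928000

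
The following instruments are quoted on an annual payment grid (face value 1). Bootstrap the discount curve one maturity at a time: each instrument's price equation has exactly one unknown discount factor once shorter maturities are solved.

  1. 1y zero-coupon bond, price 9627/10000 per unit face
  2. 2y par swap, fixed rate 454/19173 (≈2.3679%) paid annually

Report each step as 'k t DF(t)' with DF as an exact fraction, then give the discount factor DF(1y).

1 1 9627/10000
2 2 4773/5000
DF(1y) = 9627/10000 ≈ 0.962700

step 1 [1y] zero: DF = P = 9627/10000 ≈ 0.962700
step 2 [2y] swap r/1=454/19173: DF=(1 − 454/19173·(0.962700))/(1+454/19173) = 4773/5000 ≈ 0.954600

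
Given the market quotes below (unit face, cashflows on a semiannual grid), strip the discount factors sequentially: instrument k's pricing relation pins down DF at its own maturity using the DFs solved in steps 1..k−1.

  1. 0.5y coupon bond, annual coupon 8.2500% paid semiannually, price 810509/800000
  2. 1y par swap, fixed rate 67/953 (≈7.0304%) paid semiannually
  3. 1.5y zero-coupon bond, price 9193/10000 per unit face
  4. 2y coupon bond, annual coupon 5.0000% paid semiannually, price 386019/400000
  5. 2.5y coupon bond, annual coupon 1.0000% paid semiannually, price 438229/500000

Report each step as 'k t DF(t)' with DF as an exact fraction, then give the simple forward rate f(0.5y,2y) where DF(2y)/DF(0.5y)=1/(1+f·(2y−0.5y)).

step 1 [0.5y] bond c/2=33/800: DF=(810509/800000 − 33/800·(0))/(1+33/800) = 973/1000 ≈ 0.973000
step 2 [1y] swap r/2=67/1906: DF=(1 − 67/1906·(0.973000))/(1+67/1906) = 933/1000 ≈ 0.933000
step 3 [1.5y] zero: DF = P = 9193/10000 ≈ 0.919300
step 4 [2y] bond c/2=1/40: DF=(386019/400000 − 1/40·(0.973000+0.933000+0.919300))/(1+1/40) = 4363/5000 ≈ 0.872600
step 5 [2.5y] bond c/2=1/200: DF=(438229/500000 − 1/200·(0.973000+0.933000+0.919300+0.872600))/(1+1/200) = 8537/10000 ≈ 0.853700

1 1/2 973/1000
2 1 933/1000
3 3/2 9193/10000
4 2 4363/5000
5 5/2 8537/10000
f(0.5y,2y) = ((973/1000)/(4363/5000) − 1)/(3/2) = 1004/13089 ≈ 7.6706%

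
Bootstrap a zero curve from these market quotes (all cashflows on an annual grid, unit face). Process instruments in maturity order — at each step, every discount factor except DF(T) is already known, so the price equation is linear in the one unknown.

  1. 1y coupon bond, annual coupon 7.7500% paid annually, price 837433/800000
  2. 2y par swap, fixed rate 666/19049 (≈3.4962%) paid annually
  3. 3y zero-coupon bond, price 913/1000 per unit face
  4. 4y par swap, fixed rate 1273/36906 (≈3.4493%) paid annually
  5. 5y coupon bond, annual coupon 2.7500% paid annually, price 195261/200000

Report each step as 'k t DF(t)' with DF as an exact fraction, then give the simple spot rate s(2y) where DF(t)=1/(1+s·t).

step 1 [1y] bond c/1=31/400: DF=(837433/800000 − 31/400·(0))/(1+31/400) = 1943/2000 ≈ 0.971500
step 2 [2y] swap r/1=666/19049: DF=(1 − 666/19049·(0.971500))/(1+666/19049) = 4667/5000 ≈ 0.933400
step 3 [3y] zero: DF = P = 913/1000 ≈ 0.913000
step 4 [4y] swap r/1=1273/36906: DF=(1 − 1273/36906·(0.971500+0.933400+0.913000))/(1+1273/36906) = 8727/10000 ≈ 0.872700
step 5 [5y] bond c/1=11/400: DF=(195261/200000 − 11/400·(0.971500+0.933400+0.913000+0.872700))/(1+11/400) = 4257/5000 ≈ 0.851400

1 1 1943/2000
2 2 4667/5000
3 3 913/1000
4 4 8727/10000
5 5 4257/5000
s(2y) = (1/(4667/5000) − 1)/(2) = 333/9334 ≈ 3.5676%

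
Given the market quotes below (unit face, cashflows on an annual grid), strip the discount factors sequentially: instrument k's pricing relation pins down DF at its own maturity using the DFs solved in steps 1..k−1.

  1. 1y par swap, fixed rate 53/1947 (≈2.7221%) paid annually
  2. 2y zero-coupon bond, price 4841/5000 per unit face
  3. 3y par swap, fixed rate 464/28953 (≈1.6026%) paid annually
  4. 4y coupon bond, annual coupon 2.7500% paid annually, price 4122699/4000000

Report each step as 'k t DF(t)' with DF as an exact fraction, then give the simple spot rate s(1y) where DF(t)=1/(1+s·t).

1 1 1947/2000
2 2 4841/5000
3 3 596/625
4 4 1157/1250
s(1y) = (1/(1947/2000) − 1)/(1) = 53/1947 ≈ 2.7221%

step 1 [1y] swap r/1=53/1947: DF=(1 − 53/1947·(0))/(1+53/1947) = 1947/2000 ≈ 0.973500
step 2 [2y] zero: DF = P = 4841/5000 ≈ 0.968200
step 3 [3y] swap r/1=464/28953: DF=(1 − 464/28953·(0.973500+0.968200))/(1+464/28953) = 596/625 ≈ 0.953600
step 4 [4y] bond c/1=11/400: DF=(4122699/4000000 − 11/400·(0.973500+0.968200+0.953600))/(1+11/400) = 1157/1250 ≈ 0.925600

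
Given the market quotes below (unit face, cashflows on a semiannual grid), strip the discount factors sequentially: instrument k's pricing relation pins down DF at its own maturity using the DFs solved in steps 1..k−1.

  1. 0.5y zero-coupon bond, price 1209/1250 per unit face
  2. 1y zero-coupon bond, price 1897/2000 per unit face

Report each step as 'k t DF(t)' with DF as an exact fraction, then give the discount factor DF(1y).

1 1/2 1209/1250
2 1 1897/2000
DF(1y) = 1897/2000 ≈ 0.948500

step 1 [0.5y] zero: DF = P = 1209/1250 ≈ 0.967200
step 2 [1y] zero: DF = P = 1897/2000 ≈ 0.948500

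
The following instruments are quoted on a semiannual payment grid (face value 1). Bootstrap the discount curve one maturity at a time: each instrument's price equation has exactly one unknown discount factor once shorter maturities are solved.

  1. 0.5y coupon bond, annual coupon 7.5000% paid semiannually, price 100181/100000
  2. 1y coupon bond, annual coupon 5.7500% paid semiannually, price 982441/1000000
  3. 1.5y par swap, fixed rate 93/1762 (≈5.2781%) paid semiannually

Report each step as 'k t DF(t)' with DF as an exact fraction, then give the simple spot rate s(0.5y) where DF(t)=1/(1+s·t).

step 1 [0.5y] bond c/2=3/80: DF=(100181/100000 − 3/80·(0))/(1+3/80) = 1207/1250 ≈ 0.965600
step 2 [1y] bond c/2=23/800: DF=(982441/1000000 − 23/800·(0.965600))/(1+23/800) = 116/125 ≈ 0.928000
step 3 [1.5y] swap r/2=93/3524: DF=(1 − 93/3524·(0.965600+0.928000))/(1+93/3524) = 1157/1250 ≈ 0.925600

1 1/2 1207/1250
2 1 116/125
3 3/2 1157/1250
s(0.5y) = (1/(1207/1250) − 1)/(1/2) = 86/1207 ≈ 7.1251%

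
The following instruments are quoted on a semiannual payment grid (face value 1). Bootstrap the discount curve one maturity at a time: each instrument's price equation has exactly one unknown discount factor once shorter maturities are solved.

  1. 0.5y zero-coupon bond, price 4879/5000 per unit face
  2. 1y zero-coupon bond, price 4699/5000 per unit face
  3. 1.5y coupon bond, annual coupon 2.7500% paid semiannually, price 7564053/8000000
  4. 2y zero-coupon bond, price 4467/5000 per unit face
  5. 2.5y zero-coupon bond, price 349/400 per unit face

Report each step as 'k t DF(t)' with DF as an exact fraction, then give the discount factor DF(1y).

1 1/2 4879/5000
2 1 4699/5000
3 3/2 9067/10000
4 2 4467/5000
5 5/2 349/400
DF(1y) = 4699/5000 ≈ 0.939800

step 1 [0.5y] zero: DF = P = 4879/5000 ≈ 0.975800
step 2 [1y] zero: DF = P = 4699/5000 ≈ 0.939800
step 3 [1.5y] bond c/2=11/800: DF=(7564053/8000000 − 11/800·(0.975800+0.939800))/(1+11/800) = 9067/10000 ≈ 0.906700
step 4 [2y] zero: DF = P = 4467/5000 ≈ 0.893400
step 5 [2.5y] zero: DF = P = 349/400 ≈ 0.872500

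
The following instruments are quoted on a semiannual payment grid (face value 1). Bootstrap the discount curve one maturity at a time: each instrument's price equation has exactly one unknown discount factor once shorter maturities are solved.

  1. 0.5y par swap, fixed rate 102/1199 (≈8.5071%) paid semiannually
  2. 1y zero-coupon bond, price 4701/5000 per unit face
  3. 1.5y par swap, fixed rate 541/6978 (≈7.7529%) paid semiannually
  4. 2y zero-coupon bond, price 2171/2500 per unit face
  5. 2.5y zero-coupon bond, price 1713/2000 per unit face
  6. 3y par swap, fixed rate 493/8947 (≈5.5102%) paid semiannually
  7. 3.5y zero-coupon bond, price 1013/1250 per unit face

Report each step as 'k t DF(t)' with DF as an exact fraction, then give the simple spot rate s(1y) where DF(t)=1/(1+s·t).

1 1/2 1199/1250
2 1 4701/5000
3 3/2 4459/5000
4 2 2171/2500
5 5/2 1713/2000
6 3 8521/10000
7 7/2 1013/1250
s(1y) = (1/(4701/5000) − 1)/(1) = 299/4701 ≈ 6.3603%

step 1 [0.5y] swap r/2=51/1199: DF=(1 − 51/1199·(0))/(1+51/1199) = 1199/1250 ≈ 0.959200
step 2 [1y] zero: DF = P = 4701/5000 ≈ 0.940200
step 3 [1.5y] swap r/2=541/13956: DF=(1 − 541/13956·(0.959200+0.940200))/(1+541/13956) = 4459/5000 ≈ 0.891800
step 4 [2y] zero: DF = P = 2171/2500 ≈ 0.868400
step 5 [2.5y] zero: DF = P = 1713/2000 ≈ 0.856500
step 6 [3y] swap r/2=493/17894: DF=(1 − 493/17894·(0.959200+0.940200+0.891800+0.868400+0.856500))/(1+493/17894) = 8521/10000 ≈ 0.852100
step 7 [3.5y] zero: DF = P = 1013/1250 ≈ 0.810400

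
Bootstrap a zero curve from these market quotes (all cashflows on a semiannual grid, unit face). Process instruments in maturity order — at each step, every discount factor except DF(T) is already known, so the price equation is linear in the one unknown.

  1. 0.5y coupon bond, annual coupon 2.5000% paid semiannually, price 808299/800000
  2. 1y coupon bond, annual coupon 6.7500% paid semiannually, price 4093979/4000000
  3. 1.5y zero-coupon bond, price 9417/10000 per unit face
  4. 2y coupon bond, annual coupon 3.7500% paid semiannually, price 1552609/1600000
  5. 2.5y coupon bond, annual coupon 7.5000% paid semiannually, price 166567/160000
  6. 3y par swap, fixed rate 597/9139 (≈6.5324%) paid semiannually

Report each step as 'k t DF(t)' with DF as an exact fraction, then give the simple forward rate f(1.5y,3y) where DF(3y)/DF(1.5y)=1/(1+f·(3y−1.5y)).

step 1 [0.5y] bond c/2=1/80: DF=(808299/800000 − 1/80·(0))/(1+1/80) = 9979/10000 ≈ 0.997900
step 2 [1y] bond c/2=27/800: DF=(4093979/4000000 − 27/800·(0.997900))/(1+27/800) = 383/400 ≈ 0.957500
step 3 [1.5y] zero: DF = P = 9417/10000 ≈ 0.941700
step 4 [2y] bond c/2=3/160: DF=(1552609/1600000 − 3/160·(0.997900+0.957500+0.941700))/(1+3/160) = 562/625 ≈ 0.899200
step 5 [2.5y] bond c/2=3/80: DF=(166567/160000 − 3/80·(0.997900+0.957500+0.941700+0.899200))/(1+3/80) = 4331/5000 ≈ 0.866200
step 6 [3y] swap r/2=597/18278: DF=(1 − 597/18278·(0.997900+0.957500+0.941700+0.899200+0.866200))/(1+597/18278) = 8209/10000 ≈ 0.820900

1 1/2 9979/10000
2 1 383/400
3 3/2 9417/10000
4 2 562/625
5 5/2 4331/5000
6 3 8209/10000
f(1.5y,3y) = ((9417/10000)/(8209/10000) − 1)/(3/2) = 2416/24627 ≈ 9.8104%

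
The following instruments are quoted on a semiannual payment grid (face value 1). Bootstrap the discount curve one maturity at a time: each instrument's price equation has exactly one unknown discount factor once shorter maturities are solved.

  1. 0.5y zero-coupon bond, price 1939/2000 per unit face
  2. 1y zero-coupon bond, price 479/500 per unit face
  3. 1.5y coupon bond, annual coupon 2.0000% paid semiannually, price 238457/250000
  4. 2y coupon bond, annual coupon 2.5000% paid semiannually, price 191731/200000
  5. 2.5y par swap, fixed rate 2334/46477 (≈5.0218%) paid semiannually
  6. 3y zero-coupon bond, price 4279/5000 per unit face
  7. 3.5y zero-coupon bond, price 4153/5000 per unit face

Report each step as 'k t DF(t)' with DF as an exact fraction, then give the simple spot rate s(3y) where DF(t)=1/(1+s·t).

step 1 [0.5y] zero: DF = P = 1939/2000 ≈ 0.969500
step 2 [1y] zero: DF = P = 479/500 ≈ 0.958000
step 3 [1.5y] bond c/2=1/100: DF=(238457/250000 − 1/100·(0.969500+0.958000))/(1+1/100) = 9253/10000 ≈ 0.925300
step 4 [2y] bond c/2=1/80: DF=(191731/200000 − 1/80·(0.969500+0.958000+0.925300))/(1+1/80) = 2279/2500 ≈ 0.911600
step 5 [2.5y] swap r/2=1167/46477: DF=(1 − 1167/46477·(0.969500+0.958000+0.925300+0.911600))/(1+1167/46477) = 8833/10000 ≈ 0.883300
step 6 [3y] zero: DF = P = 4279/5000 ≈ 0.855800
step 7 [3.5y] zero: DF = P = 4153/5000 ≈ 0.830600

1 1/2 1939/2000
2 1 479/500
3 3/2 9253/10000
4 2 2279/2500
5 5/2 8833/10000
6 3 4279/5000
7 7/2 4153/5000
s(3y) = (1/(4279/5000) − 1)/(3) = 721/12837 ≈ 5.6166%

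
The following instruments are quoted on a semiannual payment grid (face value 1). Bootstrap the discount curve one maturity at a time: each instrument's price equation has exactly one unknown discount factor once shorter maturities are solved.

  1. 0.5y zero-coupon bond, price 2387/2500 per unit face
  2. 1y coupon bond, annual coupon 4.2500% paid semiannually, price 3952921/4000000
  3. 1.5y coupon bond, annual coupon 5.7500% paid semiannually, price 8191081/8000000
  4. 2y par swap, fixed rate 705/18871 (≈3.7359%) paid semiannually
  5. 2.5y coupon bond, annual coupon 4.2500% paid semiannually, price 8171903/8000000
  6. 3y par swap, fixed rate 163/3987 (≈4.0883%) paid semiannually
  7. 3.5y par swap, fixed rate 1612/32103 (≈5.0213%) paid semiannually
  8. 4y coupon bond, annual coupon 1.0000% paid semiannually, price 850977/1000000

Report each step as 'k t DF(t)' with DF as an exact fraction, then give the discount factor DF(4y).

1 1/2 2387/2500
2 1 4739/5000
3 3/2 9421/10000
4 2 1859/2000
5 5/2 9217/10000
6 3 8859/10000
7 7/2 2097/2500
8 4 2037/2500
DF(4y) = 2037/2500 ≈ 0.814800

step 1 [0.5y] zero: DF = P = 2387/2500 ≈ 0.954800
step 2 [1y] bond c/2=17/800: DF=(3952921/4000000 − 17/800·(0.954800))/(1+17/800) = 4739/5000 ≈ 0.947800
step 3 [1.5y] bond c/2=23/800: DF=(8191081/8000000 − 23/800·(0.954800+0.947800))/(1+23/800) = 9421/10000 ≈ 0.942100
step 4 [2y] swap r/2=705/37742: DF=(1 − 705/37742·(0.954800+0.947800+0.942100))/(1+705/37742) = 1859/2000 ≈ 0.929500
step 5 [2.5y] bond c/2=17/800: DF=(8171903/8000000 − 17/800·(0.954800+0.947800+0.942100+0.929500))/(1+17/800) = 9217/10000 ≈ 0.921700
step 6 [3y] swap r/2=163/7974: DF=(1 − 163/7974·(0.954800+0.947800+0.942100+0.929500+0.921700))/(1+163/7974) = 8859/10000 ≈ 0.885900
step 7 [3.5y] swap r/2=806/32103: DF=(1 − 806/32103·(0.954800+0.947800+0.942100+0.929500+0.921700+0.885900))/(1+806/32103) = 2097/2500 ≈ 0.838800
step 8 [4y] bond c/2=1/200: DF=(850977/1000000 − 1/200·(0.954800+0.947800+0.942100+0.929500+0.921700+0.885900+0.838800))/(1+1/200) = 2037/2500 ≈ 0.814800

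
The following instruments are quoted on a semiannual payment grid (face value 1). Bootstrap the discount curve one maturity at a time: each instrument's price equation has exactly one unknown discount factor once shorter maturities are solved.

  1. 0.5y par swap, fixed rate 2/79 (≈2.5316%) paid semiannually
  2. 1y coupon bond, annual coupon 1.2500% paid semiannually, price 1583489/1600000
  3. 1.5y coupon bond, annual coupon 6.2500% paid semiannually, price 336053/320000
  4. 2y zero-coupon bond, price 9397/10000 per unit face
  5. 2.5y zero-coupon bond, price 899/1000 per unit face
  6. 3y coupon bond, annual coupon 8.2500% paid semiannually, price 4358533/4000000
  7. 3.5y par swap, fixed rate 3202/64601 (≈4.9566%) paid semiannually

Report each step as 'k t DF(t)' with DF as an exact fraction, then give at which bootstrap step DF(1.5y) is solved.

1 1/2 79/80
2 1 4887/5000
3 3/2 2397/2500
4 2 9397/10000
5 5/2 899/1000
6 3 4289/5000
7 7/2 8399/10000
DF(1.5y) is solved at step 3

step 1 [0.5y] swap r/2=1/79: DF=(1 − 1/79·(0))/(1+1/79) = 79/80 ≈ 0.987500
step 2 [1y] bond c/2=1/160: DF=(1583489/1600000 − 1/160·(0.987500))/(1+1/160) = 4887/5000 ≈ 0.977400
step 3 [1.5y] bond c/2=1/32: DF=(336053/320000 − 1/32·(0.987500+0.977400))/(1+1/32) = 2397/2500 ≈ 0.958800
step 4 [2y] zero: DF = P = 9397/10000 ≈ 0.939700
step 5 [2.5y] zero: DF = P = 899/1000 ≈ 0.899000
step 6 [3y] bond c/2=33/800: DF=(4358533/4000000 − 33/800·(0.987500+0.977400+0.958800+0.939700+0.899000))/(1+33/800) = 4289/5000 ≈ 0.857800
step 7 [3.5y] swap r/2=1601/64601: DF=(1 − 1601/64601·(0.987500+0.977400+0.958800+0.939700+0.899000+0.857800))/(1+1601/64601) = 8399/10000 ≈ 0.839900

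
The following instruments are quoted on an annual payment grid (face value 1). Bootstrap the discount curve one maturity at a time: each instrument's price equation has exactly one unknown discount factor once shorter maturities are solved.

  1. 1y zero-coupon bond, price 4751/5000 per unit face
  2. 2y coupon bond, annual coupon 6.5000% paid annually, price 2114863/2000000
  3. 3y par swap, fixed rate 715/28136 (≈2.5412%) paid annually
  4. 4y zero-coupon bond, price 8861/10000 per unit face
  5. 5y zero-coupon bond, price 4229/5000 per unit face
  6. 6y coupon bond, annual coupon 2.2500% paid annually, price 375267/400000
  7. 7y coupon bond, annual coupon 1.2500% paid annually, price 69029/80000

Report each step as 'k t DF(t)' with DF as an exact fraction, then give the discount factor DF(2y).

1 1 4751/5000
2 2 9349/10000
3 3 1857/2000
4 4 8861/10000
5 5 4229/5000
6 6 327/400
7 7 393/500
DF(2y) = 9349/10000 ≈ 0.934900

step 1 [1y] zero: DF = P = 4751/5000 ≈ 0.950200
step 2 [2y] bond c/1=13/200: DF=(2114863/2000000 − 13/200·(0.950200))/(1+13/200) = 9349/10000 ≈ 0.934900
step 3 [3y] swap r/1=715/28136: DF=(1 − 715/28136·(0.950200+0.934900))/(1+715/28136) = 1857/2000 ≈ 0.928500
step 4 [4y] zero: DF = P = 8861/10000 ≈ 0.886100
step 5 [5y] zero: DF = P = 4229/5000 ≈ 0.845800
step 6 [6y] bond c/1=9/400: DF=(375267/400000 − 9/400·(0.950200+0.934900+0.928500+0.886100+0.845800))/(1+9/400) = 327/400 ≈ 0.817500
step 7 [7y] bond c/1=1/80: DF=(69029/80000 − 1/80·(0.950200+0.934900+0.928500+0.886100+0.845800+0.817500))/(1+1/80) = 393/500 ≈ 0.786000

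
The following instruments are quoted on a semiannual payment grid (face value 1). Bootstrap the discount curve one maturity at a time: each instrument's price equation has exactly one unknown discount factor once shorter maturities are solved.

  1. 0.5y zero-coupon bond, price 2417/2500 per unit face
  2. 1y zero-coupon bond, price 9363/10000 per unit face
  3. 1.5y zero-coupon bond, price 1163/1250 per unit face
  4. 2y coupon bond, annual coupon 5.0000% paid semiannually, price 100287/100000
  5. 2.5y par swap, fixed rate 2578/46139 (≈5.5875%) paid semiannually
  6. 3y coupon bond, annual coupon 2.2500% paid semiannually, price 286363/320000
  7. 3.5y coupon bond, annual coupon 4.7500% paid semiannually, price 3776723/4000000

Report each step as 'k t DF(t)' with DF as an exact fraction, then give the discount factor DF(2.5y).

1 1/2 2417/2500
2 1 9363/10000
3 3/2 1163/1250
4 2 9093/10000
5 5/2 8711/10000
6 3 521/625
7 7/2 7959/10000
DF(2.5y) = 8711/10000 ≈ 0.871100

step 1 [0.5y] zero: DF = P = 2417/2500 ≈ 0.966800
step 2 [1y] zero: DF = P = 9363/10000 ≈ 0.936300
step 3 [1.5y] zero: DF = P = 1163/1250 ≈ 0.930400
step 4 [2y] bond c/2=1/40: DF=(100287/100000 − 1/40·(0.966800+0.936300+0.930400))/(1+1/40) = 9093/10000 ≈ 0.909300
step 5 [2.5y] swap r/2=1289/46139: DF=(1 − 1289/46139·(0.966800+0.936300+0.930400+0.909300))/(1+1289/46139) = 8711/10000 ≈ 0.871100
step 6 [3y] bond c/2=9/800: DF=(286363/320000 − 9/800·(0.966800+0.936300+0.930400+0.909300+0.871100))/(1+9/800) = 521/625 ≈ 0.833600
step 7 [3.5y] bond c/2=19/800: DF=(3776723/4000000 − 19/800·(0.966800+0.936300+0.930400+0.909300+0.871100+0.833600))/(1+19/800) = 7959/10000 ≈ 0.795900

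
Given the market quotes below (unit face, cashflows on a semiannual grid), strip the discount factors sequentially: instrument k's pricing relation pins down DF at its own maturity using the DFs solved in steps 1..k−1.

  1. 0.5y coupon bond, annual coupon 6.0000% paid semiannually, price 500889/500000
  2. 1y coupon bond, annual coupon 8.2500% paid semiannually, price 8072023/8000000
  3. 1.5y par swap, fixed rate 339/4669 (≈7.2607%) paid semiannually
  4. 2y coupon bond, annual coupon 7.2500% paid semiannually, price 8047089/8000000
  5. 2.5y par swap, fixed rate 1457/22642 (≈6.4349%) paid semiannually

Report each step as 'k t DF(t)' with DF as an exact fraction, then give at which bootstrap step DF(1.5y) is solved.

step 1 [0.5y] bond c/2=3/100: DF=(500889/500000 − 3/100·(0))/(1+3/100) = 4863/5000 ≈ 0.972600
step 2 [1y] bond c/2=33/800: DF=(8072023/8000000 − 33/800·(0.972600))/(1+33/800) = 1861/2000 ≈ 0.930500
step 3 [1.5y] swap r/2=339/9338: DF=(1 − 339/9338·(0.972600+0.930500))/(1+339/9338) = 8983/10000 ≈ 0.898300
step 4 [2y] bond c/2=29/800: DF=(8047089/8000000 − 29/800·(0.972600+0.930500+0.898300))/(1+29/800) = 8727/10000 ≈ 0.872700
step 5 [2.5y] swap r/2=1457/45284: DF=(1 − 1457/45284·(0.972600+0.930500+0.898300+0.872700))/(1+1457/45284) = 8543/10000 ≈ 0.854300

1 1/2 4863/5000
2 1 1861/2000
3 3/2 8983/10000
4 2 8727/10000
5 5/2 8543/10000
DF(1.5y) is solved at step 3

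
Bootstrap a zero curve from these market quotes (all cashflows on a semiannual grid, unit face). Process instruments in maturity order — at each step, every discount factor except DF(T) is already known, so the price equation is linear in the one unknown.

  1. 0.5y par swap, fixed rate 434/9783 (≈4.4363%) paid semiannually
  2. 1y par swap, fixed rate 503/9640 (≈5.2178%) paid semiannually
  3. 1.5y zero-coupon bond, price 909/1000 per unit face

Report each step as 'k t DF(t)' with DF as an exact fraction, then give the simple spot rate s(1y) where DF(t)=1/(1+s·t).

1 1/2 9783/10000
2 1 9497/10000
3 3/2 909/1000
s(1y) = (1/(9497/10000) − 1)/(1) = 503/9497 ≈ 5.2964%

step 1 [0.5y] swap r/2=217/9783: DF=(1 − 217/9783·(0))/(1+217/9783) = 9783/10000 ≈ 0.978300
step 2 [1y] swap r/2=503/19280: DF=(1 − 503/19280·(0.978300))/(1+503/19280) = 9497/10000 ≈ 0.949700
step 3 [1.5y] zero: DF = P = 909/1000 ≈ 0.909000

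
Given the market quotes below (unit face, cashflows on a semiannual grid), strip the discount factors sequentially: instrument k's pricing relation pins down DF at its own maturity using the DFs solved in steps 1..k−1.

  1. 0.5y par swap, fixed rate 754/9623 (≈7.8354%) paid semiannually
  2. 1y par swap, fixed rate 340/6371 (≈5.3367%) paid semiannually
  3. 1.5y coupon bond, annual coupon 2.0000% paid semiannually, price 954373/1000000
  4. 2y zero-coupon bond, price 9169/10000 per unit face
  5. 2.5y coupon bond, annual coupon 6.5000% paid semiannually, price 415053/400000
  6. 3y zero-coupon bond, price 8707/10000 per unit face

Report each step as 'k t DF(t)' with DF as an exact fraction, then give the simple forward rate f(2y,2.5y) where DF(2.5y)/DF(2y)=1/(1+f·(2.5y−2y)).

step 1 [0.5y] swap r/2=377/9623: DF=(1 − 377/9623·(0))/(1+377/9623) = 9623/10000 ≈ 0.962300
step 2 [1y] swap r/2=170/6371: DF=(1 − 170/6371·(0.962300))/(1+170/6371) = 949/1000 ≈ 0.949000
step 3 [1.5y] bond c/2=1/100: DF=(954373/1000000 − 1/100·(0.962300+0.949000))/(1+1/100) = 463/500 ≈ 0.926000
step 4 [2y] zero: DF = P = 9169/10000 ≈ 0.916900
step 5 [2.5y] bond c/2=13/400: DF=(415053/400000 − 13/400·(0.962300+0.949000+0.926000+0.916900))/(1+13/400) = 2217/2500 ≈ 0.886800
step 6 [3y] zero: DF = P = 8707/10000 ≈ 0.870700

1 1/2 9623/10000
2 1 949/1000
3 3/2 463/500
4 2 9169/10000
5 5/2 2217/2500
6 3 8707/10000
f(2y,2.5y) = ((9169/10000)/(2217/2500) − 1)/(1/2) = 301/4434 ≈ 6.7885%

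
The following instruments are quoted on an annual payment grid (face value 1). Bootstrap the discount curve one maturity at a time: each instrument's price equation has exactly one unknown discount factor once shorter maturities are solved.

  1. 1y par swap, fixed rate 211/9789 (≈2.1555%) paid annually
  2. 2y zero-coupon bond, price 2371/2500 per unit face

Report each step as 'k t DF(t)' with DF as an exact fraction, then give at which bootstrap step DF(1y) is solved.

1 1 9789/10000
2 2 2371/2500
DF(1y) is solved at step 1

step 1 [1y] swap r/1=211/9789: DF=(1 − 211/9789·(0))/(1+211/9789) = 9789/10000 ≈ 0.978900
step 2 [2y] zero: DF = P = 2371/2500 ≈ 0.948400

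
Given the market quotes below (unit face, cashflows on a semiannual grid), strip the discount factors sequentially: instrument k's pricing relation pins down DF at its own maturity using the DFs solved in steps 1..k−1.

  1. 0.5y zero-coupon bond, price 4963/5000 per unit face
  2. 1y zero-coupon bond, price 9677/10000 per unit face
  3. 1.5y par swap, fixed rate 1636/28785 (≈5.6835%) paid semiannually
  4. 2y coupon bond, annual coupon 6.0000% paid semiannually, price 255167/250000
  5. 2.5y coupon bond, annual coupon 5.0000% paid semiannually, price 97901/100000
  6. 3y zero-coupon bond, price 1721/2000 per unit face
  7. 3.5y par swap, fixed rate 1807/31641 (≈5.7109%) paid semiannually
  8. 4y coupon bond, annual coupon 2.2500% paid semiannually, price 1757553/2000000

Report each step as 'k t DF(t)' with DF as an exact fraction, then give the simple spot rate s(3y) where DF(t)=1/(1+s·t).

1 1/2 4963/5000
2 1 9677/10000
3 3/2 4591/5000
4 2 9071/10000
5 5/2 2157/2500
6 3 1721/2000
7 7/2 8193/10000
8 4 3993/5000
s(3y) = (1/(1721/2000) − 1)/(3) = 93/1721 ≈ 5.4038%

step 1 [0.5y] zero: DF = P = 4963/5000 ≈ 0.992600
step 2 [1y] zero: DF = P = 9677/10000 ≈ 0.967700
step 3 [1.5y] swap r/2=818/28785: DF=(1 − 818/28785·(0.992600+0.967700))/(1+818/28785) = 4591/5000 ≈ 0.918200
step 4 [2y] bond c/2=3/100: DF=(255167/250000 − 3/100·(0.992600+0.967700+0.918200))/(1+3/100) = 9071/10000 ≈ 0.907100
step 5 [2.5y] bond c/2=1/40: DF=(97901/100000 − 1/40·(0.992600+0.967700+0.918200+0.907100))/(1+1/40) = 2157/2500 ≈ 0.862800
step 6 [3y] zero: DF = P = 1721/2000 ≈ 0.860500
step 7 [3.5y] swap r/2=1807/63282: DF=(1 − 1807/63282·(0.992600+0.967700+0.918200+0.907100+0.862800+0.860500))/(1+1807/63282) = 8193/10000 ≈ 0.819300
step 8 [4y] bond c/2=9/800: DF=(1757553/2000000 − 9/800·(0.992600+0.967700+0.918200+0.907100+0.862800+0.860500+0.819300))/(1+9/800) = 3993/5000 ≈ 0.798600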